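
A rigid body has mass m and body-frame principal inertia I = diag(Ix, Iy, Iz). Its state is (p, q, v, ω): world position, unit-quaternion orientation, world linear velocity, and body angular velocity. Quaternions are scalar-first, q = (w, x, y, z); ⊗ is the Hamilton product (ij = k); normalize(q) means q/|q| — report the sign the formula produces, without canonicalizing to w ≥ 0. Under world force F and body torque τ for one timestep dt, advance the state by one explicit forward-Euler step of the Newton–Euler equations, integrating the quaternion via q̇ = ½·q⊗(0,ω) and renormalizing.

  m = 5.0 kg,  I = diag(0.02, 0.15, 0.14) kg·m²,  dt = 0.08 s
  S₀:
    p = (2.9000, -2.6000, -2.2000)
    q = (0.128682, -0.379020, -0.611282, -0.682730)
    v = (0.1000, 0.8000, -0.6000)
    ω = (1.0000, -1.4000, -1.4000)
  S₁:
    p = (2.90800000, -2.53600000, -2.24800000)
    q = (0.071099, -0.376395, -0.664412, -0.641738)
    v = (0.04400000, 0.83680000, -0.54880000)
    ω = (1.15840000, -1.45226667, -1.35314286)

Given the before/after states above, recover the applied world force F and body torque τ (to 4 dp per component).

ω₁ − ω₀ = (0.15840000, -0.05226667, 0.04685714)
precession coupling = (-0.0196, 0.1680, -0.1820)
I·α + gyro = (0.0200, 0.0700, -0.1000)
Δv = v₁−v₀ = (-0.05600000, 0.03680000, 0.05120000)
m·(v₁−v₀)/dt = (-3.5000, 2.3000, 3.2000)

F = (-3.5000, 2.3000, 3.2000)
τ = (0.0200, 0.0700, -0.1000)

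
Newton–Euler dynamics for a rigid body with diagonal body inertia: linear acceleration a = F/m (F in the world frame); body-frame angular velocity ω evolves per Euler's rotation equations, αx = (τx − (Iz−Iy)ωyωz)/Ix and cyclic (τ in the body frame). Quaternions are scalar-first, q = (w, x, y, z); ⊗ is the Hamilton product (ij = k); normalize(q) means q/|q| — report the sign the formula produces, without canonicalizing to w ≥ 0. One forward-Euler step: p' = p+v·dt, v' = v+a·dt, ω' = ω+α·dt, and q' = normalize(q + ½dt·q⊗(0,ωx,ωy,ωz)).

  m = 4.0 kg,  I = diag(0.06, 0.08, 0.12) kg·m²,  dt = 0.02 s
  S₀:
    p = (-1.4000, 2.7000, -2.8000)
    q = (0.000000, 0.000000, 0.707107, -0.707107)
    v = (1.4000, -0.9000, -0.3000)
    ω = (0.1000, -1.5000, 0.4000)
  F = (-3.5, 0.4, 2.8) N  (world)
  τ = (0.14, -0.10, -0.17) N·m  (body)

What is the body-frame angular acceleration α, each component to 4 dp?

α = (2.7333, -1.2200, -1.3917)

gyro term ω×Iω = (-0.0240, -0.0024, -0.0030)
angular accel α = (2.7333, -1.2200, -1.3917)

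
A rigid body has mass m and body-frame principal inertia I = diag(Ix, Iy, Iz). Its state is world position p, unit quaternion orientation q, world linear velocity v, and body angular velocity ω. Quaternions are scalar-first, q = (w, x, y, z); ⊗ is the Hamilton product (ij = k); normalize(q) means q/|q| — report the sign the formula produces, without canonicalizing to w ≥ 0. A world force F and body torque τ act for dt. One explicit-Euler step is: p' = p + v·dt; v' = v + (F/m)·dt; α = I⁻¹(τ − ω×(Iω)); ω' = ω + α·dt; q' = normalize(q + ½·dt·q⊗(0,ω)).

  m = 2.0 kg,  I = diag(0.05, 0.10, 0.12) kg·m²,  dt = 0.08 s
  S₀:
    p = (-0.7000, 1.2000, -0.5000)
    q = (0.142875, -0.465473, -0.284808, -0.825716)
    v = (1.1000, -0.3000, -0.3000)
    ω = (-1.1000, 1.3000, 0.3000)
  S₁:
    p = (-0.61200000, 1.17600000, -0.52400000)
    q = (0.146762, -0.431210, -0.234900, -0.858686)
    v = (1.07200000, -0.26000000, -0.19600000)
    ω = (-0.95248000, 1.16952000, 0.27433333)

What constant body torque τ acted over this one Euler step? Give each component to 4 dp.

τ = (0.1000, -0.1400, -0.1100)

ω₁ − ω₀ = (0.14752000, -0.13048000, -0.02566667)
τ = I·(Δω/dt) + ω₀×(Iω₀) = (0.1000, -0.1400, -0.1100)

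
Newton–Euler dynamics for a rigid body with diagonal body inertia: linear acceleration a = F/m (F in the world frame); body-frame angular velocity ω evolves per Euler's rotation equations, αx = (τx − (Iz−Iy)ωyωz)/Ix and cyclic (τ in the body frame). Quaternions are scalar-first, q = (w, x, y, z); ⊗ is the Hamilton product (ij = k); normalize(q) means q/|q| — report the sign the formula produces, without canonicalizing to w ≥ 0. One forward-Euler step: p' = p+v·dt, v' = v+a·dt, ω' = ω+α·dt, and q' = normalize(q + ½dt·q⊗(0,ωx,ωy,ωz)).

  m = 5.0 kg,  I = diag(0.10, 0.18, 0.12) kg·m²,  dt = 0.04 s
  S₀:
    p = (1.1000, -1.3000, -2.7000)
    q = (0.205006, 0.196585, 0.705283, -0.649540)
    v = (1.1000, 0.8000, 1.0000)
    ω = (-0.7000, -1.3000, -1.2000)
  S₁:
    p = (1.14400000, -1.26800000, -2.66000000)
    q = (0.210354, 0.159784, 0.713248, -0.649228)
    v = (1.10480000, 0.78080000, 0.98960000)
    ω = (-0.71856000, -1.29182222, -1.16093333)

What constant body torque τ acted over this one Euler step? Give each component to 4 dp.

ω₁ − ω₀ = (-0.01856000, 0.00817778, 0.03906667)
τ = I·(Δω/dt) + ω₀×(Iω₀) = (-0.1400, 0.0200, 0.1900)

τ = (-0.1400, 0.0200, 0.1900)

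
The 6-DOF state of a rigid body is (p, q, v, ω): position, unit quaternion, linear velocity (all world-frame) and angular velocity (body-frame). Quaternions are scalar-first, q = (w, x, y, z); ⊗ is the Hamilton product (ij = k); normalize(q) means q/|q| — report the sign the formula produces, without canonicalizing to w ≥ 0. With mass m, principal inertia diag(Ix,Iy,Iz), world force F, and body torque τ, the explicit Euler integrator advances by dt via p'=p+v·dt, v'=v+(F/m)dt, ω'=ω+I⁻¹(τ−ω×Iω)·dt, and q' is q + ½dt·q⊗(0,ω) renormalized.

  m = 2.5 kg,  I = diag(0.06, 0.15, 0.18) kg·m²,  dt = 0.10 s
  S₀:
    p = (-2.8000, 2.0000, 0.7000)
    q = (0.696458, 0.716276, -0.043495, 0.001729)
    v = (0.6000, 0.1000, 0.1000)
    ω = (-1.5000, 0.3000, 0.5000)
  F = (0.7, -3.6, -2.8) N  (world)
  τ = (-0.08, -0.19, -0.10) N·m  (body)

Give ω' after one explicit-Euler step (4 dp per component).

ω' = (-1.6408, 0.1133, 0.4669)

α = I⁻¹(τ − ω×Iω) = (-1.4083, -1.8667, -0.3306)
ω + α·dt = (-1.6408, 0.1133, 0.4669)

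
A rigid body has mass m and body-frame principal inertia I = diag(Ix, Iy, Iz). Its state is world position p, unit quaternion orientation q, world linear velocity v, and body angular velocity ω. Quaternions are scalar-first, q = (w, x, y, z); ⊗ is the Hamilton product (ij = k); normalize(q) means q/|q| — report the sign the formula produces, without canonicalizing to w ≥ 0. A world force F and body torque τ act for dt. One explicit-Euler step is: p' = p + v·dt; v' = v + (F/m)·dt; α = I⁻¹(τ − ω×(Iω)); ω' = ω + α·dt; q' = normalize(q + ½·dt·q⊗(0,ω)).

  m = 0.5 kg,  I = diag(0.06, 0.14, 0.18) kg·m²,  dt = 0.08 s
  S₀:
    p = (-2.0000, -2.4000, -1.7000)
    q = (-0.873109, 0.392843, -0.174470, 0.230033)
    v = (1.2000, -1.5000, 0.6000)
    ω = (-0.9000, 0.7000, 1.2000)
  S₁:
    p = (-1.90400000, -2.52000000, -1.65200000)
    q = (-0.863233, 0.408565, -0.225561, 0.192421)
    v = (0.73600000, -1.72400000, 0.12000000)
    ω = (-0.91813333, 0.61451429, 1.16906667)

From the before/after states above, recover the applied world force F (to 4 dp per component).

velocity change Δv = (-0.46400000, -0.22400000, -0.48000000)
m·(v₁−v₀)/dt = (-2.9000, -1.4000, -3.0000)

F = (-2.9000, -1.4000, -3.0000)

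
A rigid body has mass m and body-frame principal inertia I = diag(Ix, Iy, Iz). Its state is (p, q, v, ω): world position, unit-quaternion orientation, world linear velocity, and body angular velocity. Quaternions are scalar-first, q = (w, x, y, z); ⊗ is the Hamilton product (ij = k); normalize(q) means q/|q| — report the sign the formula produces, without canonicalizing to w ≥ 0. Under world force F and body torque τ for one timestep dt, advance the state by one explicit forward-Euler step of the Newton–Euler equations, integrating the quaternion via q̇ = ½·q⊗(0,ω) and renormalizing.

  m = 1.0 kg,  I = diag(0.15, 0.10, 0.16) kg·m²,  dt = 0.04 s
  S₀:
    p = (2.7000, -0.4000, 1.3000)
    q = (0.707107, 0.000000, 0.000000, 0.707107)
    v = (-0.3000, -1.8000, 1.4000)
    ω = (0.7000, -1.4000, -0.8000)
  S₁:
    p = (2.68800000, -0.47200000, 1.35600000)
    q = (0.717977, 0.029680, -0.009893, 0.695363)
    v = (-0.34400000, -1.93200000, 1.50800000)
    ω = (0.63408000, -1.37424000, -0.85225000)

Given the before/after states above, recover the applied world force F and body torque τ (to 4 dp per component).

F = (-1.1000, -3.3000, 2.7000)
τ = (-0.1800, 0.0700, -0.1600)

velocity change Δv = (-0.04400000, -0.13200000, 0.10800000)
applied force F = (-1.1000, -3.3000, 2.7000)
rate change Δω = (-0.06592000, 0.02576000, -0.05225000)
precession coupling = (0.0672, 0.0056, 0.0490)
τ = I·(Δω/dt) + ω₀×(Iω₀) = (-0.1800, 0.0700, -0.1600)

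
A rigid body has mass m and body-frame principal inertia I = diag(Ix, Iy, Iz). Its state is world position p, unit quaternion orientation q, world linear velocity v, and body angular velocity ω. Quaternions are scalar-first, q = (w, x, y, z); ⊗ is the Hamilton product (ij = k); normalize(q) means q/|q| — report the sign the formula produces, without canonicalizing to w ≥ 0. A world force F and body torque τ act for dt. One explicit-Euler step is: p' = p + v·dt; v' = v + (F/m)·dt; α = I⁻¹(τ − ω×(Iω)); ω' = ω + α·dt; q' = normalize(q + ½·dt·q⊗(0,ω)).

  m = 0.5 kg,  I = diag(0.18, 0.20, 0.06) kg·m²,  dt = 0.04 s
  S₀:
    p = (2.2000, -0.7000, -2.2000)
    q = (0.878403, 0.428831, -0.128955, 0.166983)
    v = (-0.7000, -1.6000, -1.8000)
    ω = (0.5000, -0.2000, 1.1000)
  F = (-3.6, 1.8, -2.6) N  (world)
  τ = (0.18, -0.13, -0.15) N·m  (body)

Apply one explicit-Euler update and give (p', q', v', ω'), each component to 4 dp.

α = I⁻¹(τ − ω×Iω) = (0.8289, -0.9800, -2.4667)
ω' = ω + α·dt = (0.5332, -0.2392, 1.0013)
2q̇ = q⊗(0,ω) = (-0.4238878, 0.3307476, -0.5639032, 0.9449546)
updated quaternion q' = (0.8697, 0.4353, -0.1402, 0.1858)
a = F/m = (-7.2000, 3.6000, -5.2000)
new position p' = (2.1720, -0.7640, -2.2720)
v' = v + a·dt = (-0.9880, -1.4560, -2.0080)

p' = (2.1720, -0.7640, -2.2720)
q' = (0.8697, 0.4353, -0.1402, 0.1858)
v' = (-0.9880, -1.4560, -2.0080)
ω' = (0.5332, -0.2392, 1.0013)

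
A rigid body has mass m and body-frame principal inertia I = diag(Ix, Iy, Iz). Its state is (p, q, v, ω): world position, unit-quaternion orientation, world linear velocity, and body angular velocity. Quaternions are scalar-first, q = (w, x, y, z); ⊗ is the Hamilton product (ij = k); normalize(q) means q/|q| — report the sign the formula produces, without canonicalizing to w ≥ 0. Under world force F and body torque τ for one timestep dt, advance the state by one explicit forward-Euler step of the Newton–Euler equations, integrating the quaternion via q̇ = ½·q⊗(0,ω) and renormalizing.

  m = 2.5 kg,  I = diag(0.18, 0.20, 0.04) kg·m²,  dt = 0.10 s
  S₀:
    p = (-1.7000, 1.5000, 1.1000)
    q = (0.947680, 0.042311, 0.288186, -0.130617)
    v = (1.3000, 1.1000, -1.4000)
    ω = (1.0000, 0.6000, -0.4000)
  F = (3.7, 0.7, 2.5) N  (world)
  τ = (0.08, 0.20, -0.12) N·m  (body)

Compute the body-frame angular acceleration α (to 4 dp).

α = (0.2311, 1.2800, -3.3000)

precession coupling ω×(Iω) = (0.0384, -0.0560, 0.0120)
α = I⁻¹(τ − ω×Iω) = (0.2311, 1.2800, -3.3000)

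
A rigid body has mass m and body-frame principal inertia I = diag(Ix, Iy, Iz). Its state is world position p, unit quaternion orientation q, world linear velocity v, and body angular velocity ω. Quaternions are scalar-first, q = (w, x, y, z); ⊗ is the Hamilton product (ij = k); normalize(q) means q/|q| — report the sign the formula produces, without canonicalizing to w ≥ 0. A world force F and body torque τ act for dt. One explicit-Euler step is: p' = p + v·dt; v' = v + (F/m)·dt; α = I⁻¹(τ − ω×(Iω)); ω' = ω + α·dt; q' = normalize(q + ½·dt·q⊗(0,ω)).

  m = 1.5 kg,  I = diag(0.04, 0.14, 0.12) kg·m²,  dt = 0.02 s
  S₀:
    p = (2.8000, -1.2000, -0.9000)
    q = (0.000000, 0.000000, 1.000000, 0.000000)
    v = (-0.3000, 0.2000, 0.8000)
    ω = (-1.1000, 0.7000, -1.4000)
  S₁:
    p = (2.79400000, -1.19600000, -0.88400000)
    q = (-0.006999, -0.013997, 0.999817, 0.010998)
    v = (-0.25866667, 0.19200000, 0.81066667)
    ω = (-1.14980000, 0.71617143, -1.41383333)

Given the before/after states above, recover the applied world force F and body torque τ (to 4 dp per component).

ω₁ − ω₀ = (-0.04980000, 0.01617143, -0.01383333)
applied torque τ = (-0.0800, -0.0100, -0.1600)
v₁ − v₀ = (0.04133333, -0.00800000, 0.01066667)
m·(v₁−v₀)/dt = (3.1000, -0.6000, 0.8000)

F = (3.1000, -0.6000, 0.8000)
τ = (-0.0800, -0.0100, -0.1600)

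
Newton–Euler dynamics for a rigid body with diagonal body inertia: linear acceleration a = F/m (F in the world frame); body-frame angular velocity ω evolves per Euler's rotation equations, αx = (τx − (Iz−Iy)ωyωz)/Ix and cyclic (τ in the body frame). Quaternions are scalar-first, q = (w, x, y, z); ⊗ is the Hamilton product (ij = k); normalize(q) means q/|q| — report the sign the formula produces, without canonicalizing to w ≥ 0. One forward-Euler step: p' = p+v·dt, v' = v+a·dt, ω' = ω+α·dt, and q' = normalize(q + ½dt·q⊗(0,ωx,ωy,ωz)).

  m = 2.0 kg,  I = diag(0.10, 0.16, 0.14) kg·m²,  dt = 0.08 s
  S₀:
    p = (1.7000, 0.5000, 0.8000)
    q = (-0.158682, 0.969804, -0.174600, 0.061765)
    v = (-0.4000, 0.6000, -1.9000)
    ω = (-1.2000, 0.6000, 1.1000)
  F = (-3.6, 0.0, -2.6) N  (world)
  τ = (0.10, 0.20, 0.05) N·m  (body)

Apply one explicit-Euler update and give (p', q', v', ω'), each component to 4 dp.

ω×(Iω) gyroscopic = (-0.0132, 0.0528, -0.0432)
(τ − ω×Iω)/I = (1.1320, 0.9200, 0.6657)
ω + α·dt = (-1.1094, 0.6736, 1.1533)
2q̇ = q⊗(0,ω) = (1.2005833, -0.0387006, -1.2361116, 0.1978122)
q' = normalize(q + ½dt·q⊗(0,ω)) = (-0.1104, 0.9659, -0.2235, 0.0695)
new position p' = (1.6680, 0.5480, 0.6480)
v' = v + a·dt = (-0.5440, 0.6000, -2.0040)

p' = (1.6680, 0.5480, 0.6480)
q' = (-0.1104, 0.9659, -0.2235, 0.0695)
v' = (-0.5440, 0.6000, -2.0040)
ω' = (-1.1094, 0.6736, 1.1533)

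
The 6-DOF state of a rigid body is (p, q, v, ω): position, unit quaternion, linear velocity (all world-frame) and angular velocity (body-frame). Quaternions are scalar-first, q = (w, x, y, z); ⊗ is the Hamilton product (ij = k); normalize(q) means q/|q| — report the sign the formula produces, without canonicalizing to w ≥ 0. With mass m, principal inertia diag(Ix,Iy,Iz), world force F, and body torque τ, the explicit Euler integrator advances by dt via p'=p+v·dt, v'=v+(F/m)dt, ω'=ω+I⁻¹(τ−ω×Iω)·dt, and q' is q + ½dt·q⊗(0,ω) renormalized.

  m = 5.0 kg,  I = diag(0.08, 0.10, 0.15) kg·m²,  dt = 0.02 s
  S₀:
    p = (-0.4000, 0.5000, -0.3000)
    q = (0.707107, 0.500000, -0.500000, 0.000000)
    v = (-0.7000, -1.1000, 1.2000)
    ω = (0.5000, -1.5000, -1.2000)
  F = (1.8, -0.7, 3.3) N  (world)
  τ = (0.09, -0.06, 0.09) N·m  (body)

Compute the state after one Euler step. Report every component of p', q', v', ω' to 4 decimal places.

a = F/m = (0.3600, -0.1400, 0.6600)
p + v·dt = (-0.4140, 0.4780, -0.2760)
v' = v + a·dt = (-0.6928, -1.1028, 1.2132)
precession coupling ω×(Iω) = (0.0900, 0.0420, -0.0150)
(τ − ω×Iω)/I = (0.0000, -1.0200, 0.7000)
new body rate ω' = (0.5000, -1.5204, -1.1860)
Hamilton product q⊗(0,ω) = (-1.0000000, 0.9535535, -0.4606605, -1.3485284)
updated quaternion q' = (0.6970, 0.5094, -0.5045, -0.0135)

p' = (-0.4140, 0.4780, -0.2760)
q' = (0.6970, 0.5094, -0.5045, -0.0135)
v' = (-0.6928, -1.1028, 1.2132)
ω' = (0.5000, -1.5204, -1.1860)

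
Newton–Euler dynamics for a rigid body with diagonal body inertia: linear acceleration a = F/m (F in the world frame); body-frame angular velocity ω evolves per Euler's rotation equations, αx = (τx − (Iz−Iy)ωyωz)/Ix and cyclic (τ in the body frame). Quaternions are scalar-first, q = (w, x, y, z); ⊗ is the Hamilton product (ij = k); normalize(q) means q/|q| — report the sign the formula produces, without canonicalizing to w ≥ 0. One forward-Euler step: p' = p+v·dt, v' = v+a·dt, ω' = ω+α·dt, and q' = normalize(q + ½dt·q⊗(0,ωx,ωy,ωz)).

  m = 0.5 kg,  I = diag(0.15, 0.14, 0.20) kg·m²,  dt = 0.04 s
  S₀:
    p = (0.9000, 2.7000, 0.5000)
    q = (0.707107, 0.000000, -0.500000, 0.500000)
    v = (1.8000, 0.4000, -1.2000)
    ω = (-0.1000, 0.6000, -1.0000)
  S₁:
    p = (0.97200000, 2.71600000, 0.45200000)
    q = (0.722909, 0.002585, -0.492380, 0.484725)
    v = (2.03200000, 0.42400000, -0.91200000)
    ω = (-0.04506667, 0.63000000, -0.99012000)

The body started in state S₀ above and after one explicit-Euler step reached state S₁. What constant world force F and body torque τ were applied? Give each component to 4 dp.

Δv = v₁−v₀ = (0.23200000, 0.02400000, 0.28800000)
F = m·Δv/dt = (2.9000, 0.3000, 3.6000)
ω₁ − ω₀ = (0.05493333, 0.03000000, 0.00988000)
ω₀×(Iω₀) = (-0.0360, -0.0050, 0.0006)
τ = I·(Δω/dt) + ω₀×(Iω₀) = (0.1700, 0.1000, 0.0500)

F = (2.9000, 0.3000, 3.6000)
τ = (0.1700, 0.1000, 0.0500)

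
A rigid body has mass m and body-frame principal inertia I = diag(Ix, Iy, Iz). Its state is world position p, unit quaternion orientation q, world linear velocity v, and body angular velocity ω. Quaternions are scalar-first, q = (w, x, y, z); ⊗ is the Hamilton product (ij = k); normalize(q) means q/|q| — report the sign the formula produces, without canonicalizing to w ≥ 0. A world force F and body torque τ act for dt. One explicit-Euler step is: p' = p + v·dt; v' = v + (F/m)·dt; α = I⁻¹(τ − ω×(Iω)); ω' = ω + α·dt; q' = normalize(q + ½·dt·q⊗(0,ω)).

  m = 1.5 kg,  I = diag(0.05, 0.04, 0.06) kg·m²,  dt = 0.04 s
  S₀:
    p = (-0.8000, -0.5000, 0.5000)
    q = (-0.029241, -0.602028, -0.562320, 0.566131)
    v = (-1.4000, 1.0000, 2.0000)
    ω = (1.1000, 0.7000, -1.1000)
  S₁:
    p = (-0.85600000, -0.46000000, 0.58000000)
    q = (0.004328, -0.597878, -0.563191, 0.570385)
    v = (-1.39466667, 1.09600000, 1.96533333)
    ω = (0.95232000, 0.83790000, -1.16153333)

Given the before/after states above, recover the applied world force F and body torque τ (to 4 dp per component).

F = (0.2000, 3.6000, -1.3000)
τ = (-0.2000, 0.1500, -0.1000)

ω₁ − ω₀ = (-0.14768000, 0.13790000, -0.06153333)
ω₀×(Iω₀) = (-0.0154, 0.0121, -0.0077)
I·α + gyro = (-0.2000, 0.1500, -0.1000)
Δv = v₁−v₀ = (0.00533333, 0.09600000, -0.03466667)
F = m·Δv/dt = (0.2000, 3.6000, -1.3000)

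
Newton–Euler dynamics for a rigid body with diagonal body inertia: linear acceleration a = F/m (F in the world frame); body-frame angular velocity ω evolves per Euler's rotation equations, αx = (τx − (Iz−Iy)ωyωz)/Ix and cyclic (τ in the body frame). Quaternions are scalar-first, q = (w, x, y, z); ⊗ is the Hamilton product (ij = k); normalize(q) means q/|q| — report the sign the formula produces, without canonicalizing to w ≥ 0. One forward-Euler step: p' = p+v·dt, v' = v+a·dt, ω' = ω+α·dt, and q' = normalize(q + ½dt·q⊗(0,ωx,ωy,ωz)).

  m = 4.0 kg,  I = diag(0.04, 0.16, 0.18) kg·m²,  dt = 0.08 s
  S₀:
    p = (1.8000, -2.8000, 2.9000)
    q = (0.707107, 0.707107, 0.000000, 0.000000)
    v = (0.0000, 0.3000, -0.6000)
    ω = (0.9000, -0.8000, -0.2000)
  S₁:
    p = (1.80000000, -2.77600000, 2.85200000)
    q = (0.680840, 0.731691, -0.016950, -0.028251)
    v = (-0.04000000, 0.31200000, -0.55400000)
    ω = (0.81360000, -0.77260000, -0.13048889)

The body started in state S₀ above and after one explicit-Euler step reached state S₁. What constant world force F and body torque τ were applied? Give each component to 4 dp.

F = (-2.0000, 0.6000, 2.3000)
τ = (-0.0400, 0.0800, 0.0700)

v₁ − v₀ = (-0.04000000, 0.01200000, 0.04600000)
m·(v₁−v₀)/dt = (-2.0000, 0.6000, 2.3000)
ω₁ − ω₀ = (-0.08640000, 0.02740000, 0.06951111)
I·α + gyro = (-0.0400, 0.0800, 0.0700)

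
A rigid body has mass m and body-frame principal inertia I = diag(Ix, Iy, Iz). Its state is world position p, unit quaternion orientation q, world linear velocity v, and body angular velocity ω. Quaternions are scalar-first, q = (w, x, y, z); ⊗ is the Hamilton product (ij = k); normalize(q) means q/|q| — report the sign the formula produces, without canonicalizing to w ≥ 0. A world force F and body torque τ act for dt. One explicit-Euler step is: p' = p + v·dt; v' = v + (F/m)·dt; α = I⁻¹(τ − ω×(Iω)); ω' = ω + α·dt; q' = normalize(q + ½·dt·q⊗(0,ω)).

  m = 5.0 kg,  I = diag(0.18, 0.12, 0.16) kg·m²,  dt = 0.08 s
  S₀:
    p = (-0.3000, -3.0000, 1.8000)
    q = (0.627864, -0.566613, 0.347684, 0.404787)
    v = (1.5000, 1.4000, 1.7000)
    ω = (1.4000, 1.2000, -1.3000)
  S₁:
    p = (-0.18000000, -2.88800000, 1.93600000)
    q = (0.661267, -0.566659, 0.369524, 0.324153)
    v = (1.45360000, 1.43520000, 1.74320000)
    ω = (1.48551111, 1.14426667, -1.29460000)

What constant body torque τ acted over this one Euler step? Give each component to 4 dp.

τ = (0.1300, -0.1200, -0.0900)

ω₁ − ω₀ = (0.08551111, -0.05573333, 0.00540000)
gyro term ω₀×Iω₀ = (-0.0624, -0.0364, -0.1008)
τ = I·(Δω/dt) + ω₀×(Iω₀) = (0.1300, -0.1200, -0.0900)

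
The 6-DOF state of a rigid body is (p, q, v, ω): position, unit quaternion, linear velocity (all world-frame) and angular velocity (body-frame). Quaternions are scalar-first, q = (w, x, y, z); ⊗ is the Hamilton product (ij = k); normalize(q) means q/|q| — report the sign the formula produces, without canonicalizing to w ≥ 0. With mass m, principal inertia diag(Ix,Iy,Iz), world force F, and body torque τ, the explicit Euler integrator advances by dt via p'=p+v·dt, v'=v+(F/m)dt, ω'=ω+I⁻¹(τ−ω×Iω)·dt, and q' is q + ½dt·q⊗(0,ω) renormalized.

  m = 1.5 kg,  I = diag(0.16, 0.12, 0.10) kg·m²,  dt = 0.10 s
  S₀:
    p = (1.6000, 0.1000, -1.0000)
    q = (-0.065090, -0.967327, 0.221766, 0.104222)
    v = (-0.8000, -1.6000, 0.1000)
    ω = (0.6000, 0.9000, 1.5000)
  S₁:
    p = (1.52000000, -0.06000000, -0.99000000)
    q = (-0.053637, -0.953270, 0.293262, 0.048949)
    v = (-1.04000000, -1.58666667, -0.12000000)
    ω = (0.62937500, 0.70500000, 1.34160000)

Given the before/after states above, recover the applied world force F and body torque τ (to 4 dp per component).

F = (-3.6000, 0.2000, -3.3000)
τ = (0.0200, -0.1800, -0.1800)

ω₁ − ω₀ = (0.02937500, -0.19500000, -0.15840000)
gyro term ω₀×Iω₀ = (-0.0270, 0.0540, -0.0216)
τ = I·(Δω/dt) + ω₀×(Iω₀) = (0.0200, -0.1800, -0.1800)
Δv = v₁−v₀ = (-0.24000000, 0.01333333, -0.22000000)
m·(v₁−v₀)/dt = (-3.6000, 0.2000, -3.3000)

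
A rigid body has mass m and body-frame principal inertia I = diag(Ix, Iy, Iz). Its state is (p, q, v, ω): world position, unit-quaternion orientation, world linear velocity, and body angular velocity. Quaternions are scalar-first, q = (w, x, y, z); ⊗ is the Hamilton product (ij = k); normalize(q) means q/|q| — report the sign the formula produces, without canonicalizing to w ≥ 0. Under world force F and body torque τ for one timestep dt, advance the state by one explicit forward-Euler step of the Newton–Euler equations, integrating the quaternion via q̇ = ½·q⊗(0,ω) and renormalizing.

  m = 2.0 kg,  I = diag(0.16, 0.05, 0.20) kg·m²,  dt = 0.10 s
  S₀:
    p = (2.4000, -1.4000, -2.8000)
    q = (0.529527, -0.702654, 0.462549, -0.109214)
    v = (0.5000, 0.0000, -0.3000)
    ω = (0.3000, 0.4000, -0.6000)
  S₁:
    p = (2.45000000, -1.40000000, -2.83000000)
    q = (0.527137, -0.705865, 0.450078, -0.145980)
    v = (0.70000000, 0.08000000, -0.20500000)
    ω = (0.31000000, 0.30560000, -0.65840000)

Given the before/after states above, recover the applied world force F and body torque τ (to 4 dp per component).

F = (4.0000, 1.6000, 1.9000)
τ = (-0.0200, -0.0400, -0.1300)

v₁ − v₀ = (0.20000000, 0.08000000, 0.09500000)
applied force F = (4.0000, 1.6000, 1.9000)
ω₁ − ω₀ = (0.01000000, -0.09440000, -0.05840000)
applied torque τ = (-0.0200, -0.0400, -0.1300)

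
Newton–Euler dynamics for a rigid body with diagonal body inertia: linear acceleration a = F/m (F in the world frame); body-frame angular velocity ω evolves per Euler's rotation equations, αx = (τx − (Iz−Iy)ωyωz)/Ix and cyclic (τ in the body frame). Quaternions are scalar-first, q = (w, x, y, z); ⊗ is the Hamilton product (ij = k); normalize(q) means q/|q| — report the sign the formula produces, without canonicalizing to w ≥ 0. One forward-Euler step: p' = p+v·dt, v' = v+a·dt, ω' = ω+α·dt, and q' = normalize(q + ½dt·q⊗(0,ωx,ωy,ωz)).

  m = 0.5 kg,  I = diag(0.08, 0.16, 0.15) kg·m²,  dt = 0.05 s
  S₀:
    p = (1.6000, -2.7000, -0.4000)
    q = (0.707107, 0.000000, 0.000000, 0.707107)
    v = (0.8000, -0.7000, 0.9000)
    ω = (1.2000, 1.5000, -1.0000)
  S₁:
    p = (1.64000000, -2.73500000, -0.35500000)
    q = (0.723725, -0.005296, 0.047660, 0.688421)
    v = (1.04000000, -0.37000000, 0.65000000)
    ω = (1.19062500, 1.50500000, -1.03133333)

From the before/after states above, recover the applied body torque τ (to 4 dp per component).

τ = (0.0000, 0.1000, 0.0500)

Δω = ω₁−ω₀ = (-0.00937500, 0.00500000, -0.03133333)
gyro term ω₀×Iω₀ = (0.0150, 0.0840, 0.1440)
I·α + gyro = (0.0000, 0.1000, 0.0500)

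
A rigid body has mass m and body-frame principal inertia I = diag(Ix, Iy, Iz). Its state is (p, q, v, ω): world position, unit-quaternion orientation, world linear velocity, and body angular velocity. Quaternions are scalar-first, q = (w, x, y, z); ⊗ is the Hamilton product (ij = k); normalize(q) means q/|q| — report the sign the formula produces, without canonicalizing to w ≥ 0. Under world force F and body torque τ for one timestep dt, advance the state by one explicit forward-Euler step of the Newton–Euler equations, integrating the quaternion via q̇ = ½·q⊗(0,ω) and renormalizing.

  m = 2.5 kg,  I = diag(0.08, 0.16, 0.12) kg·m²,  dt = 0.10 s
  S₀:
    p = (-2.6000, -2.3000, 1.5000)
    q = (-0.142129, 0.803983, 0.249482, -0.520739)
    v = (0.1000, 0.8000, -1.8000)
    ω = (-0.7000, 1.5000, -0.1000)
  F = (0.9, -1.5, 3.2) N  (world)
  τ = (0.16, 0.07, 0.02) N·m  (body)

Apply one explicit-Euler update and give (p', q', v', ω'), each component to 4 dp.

precession coupling ω×(Iω) = (0.0060, -0.0028, -0.0840)
angular accel α = (1.9250, 0.4550, 0.8667)
ω' = ω + α·dt = (-0.5075, 1.5455, -0.0133)
q⊗(0,ω) = (0.1364912, 0.8556506, 0.2317221, 1.3948248)
q' = normalize(q + ½dt·q⊗(0,ω)) = (-0.1348, 0.8439, 0.2602, -0.4495)
a = (0.3600, -0.6000, 1.2800)
p + v·dt = (-2.5900, -2.2200, 1.3200)
new velocity v' = (0.1360, 0.7400, -1.6720)

p' = (-2.5900, -2.2200, 1.3200)
q' = (-0.1348, 0.8439, 0.2602, -0.4495)
v' = (0.1360, 0.7400, -1.6720)
ω' = (-0.5075, 1.5455, -0.0133)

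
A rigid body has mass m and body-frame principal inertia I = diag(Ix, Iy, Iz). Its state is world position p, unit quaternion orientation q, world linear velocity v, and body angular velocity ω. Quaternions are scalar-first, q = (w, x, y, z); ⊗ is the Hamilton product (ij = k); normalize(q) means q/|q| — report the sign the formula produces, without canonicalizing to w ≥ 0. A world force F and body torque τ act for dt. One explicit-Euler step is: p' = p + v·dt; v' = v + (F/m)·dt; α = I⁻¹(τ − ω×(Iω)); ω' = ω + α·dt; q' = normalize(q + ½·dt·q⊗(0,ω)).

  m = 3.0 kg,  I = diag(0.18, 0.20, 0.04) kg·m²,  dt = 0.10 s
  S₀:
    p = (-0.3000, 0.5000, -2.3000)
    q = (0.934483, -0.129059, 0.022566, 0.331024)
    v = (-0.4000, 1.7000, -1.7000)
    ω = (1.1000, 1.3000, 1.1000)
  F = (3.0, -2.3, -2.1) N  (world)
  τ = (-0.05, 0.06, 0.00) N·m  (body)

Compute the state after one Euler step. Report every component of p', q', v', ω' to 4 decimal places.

linear accel F/m = (1.0000, -0.7667, -0.7000)
p' = p + v·dt = (-0.3400, 0.6700, -2.4700)
v + (F/m)dt = (-0.3000, 1.6233, -1.7700)
gyro term ω×Iω = (-0.2288, 0.1694, 0.0286)
α = I⁻¹(τ − ω×Iω) = (0.9933, -0.5470, -0.7150)
ω + α·dt = (1.1993, 1.2453, 1.0285)
q⊗(0,ω) = (-0.2514973, 0.6224227, 1.7209192, 0.8353320)
q' = normalize(q + ½dt·q⊗(0,ω)) = (0.9172, -0.0974, 0.1081, 0.3709)

p' = (-0.3400, 0.6700, -2.4700)
q' = (0.9172, -0.0974, 0.1081, 0.3709)
v' = (-0.3000, 1.6233, -1.7700)
ω' = (1.1993, 1.2453, 1.0285)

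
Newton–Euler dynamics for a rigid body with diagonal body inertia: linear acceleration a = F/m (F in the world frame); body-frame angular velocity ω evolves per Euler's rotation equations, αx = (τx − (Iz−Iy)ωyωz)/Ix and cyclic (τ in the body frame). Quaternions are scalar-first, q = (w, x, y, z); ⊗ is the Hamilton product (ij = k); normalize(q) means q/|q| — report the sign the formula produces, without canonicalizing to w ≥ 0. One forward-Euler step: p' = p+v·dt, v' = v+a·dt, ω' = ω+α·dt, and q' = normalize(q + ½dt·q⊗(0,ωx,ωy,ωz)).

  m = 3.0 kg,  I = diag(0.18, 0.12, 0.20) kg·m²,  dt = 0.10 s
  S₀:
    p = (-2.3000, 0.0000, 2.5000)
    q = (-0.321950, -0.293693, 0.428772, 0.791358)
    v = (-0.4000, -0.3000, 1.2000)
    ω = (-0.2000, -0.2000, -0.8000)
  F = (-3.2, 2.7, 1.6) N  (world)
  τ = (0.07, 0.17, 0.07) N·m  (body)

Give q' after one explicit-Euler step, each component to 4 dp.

q⊗(0,ω) = (0.6601022, -0.1203560, -0.3288360, 0.4020530)
updated quaternion q' = (-0.2887, -0.2994, 0.4120, 0.8107)

q' = (-0.2887, -0.2994, 0.4120, 0.8107)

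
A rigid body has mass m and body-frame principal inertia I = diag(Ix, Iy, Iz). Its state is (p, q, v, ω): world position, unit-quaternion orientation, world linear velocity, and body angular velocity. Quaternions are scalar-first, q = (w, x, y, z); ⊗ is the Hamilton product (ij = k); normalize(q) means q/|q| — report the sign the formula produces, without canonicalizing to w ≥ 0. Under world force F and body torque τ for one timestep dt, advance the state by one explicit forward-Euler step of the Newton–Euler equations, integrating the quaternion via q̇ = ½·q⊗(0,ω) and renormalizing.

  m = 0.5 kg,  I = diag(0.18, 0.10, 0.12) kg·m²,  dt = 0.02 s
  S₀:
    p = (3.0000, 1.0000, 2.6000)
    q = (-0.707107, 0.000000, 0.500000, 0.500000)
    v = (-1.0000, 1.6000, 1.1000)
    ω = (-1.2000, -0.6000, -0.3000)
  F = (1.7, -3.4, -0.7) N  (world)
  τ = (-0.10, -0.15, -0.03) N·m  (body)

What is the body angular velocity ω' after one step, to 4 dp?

α = I⁻¹(τ − ω×Iω) = (-0.5756, -1.7160, 0.2300)
ω + α·dt = (-1.2115, -0.6343, -0.2954)

ω' = (-1.2115, -0.6343, -0.2954)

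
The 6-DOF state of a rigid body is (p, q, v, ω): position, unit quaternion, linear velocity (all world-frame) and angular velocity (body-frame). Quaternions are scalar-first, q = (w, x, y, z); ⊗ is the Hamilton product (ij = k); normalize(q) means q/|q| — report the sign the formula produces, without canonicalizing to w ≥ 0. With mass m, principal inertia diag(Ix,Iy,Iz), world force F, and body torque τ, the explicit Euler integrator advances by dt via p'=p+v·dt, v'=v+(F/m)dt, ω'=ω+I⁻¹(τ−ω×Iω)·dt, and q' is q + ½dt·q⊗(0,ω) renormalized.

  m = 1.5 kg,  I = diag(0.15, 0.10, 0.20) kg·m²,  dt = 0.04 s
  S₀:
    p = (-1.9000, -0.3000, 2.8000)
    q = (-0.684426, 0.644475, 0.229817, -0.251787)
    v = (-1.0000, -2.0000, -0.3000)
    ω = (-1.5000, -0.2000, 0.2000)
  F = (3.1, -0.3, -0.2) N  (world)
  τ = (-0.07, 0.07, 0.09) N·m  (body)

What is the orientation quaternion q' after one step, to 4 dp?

2q̇ = q⊗(0,ω) = (1.0630333, 1.0222450, 0.3856707, 0.0789453)
updated quaternion q' = (-0.6629, 0.6646, 0.2374, -0.2501)

q' = (-0.6629, 0.6646, 0.2374, -0.2501)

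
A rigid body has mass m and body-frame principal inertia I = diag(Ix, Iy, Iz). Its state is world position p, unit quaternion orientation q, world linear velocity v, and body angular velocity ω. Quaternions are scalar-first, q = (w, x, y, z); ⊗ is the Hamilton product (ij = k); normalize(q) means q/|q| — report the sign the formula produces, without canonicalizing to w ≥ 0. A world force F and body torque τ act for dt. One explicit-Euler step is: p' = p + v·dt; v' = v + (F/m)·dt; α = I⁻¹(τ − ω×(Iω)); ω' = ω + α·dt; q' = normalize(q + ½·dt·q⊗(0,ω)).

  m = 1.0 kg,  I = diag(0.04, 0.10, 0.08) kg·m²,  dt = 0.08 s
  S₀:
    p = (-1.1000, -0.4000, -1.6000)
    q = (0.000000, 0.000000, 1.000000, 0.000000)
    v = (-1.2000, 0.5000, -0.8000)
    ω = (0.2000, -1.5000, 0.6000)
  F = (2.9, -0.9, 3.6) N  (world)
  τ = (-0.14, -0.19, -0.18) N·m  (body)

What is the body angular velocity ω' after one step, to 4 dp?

precession coupling ω×(Iω) = (0.0180, -0.0048, -0.0180)
angular accel α = (-3.9500, -1.8520, -2.0250)
new body rate ω' = (-0.1160, -1.6482, 0.4380)

ω' = (-0.1160, -1.6482, 0.4380)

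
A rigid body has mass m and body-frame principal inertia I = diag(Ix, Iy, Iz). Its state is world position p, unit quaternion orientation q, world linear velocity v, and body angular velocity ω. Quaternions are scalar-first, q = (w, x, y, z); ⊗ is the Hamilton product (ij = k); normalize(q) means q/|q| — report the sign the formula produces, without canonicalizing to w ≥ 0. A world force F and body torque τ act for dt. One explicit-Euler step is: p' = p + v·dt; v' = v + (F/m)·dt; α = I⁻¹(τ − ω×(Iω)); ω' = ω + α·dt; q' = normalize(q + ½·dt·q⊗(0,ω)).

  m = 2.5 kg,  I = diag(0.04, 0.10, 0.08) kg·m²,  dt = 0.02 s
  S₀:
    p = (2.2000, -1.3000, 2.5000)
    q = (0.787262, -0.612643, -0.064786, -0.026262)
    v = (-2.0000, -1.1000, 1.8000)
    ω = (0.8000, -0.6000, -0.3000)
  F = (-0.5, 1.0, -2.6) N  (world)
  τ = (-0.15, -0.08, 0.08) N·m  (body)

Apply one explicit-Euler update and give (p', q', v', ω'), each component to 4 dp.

p' = (2.1600, -1.3220, 2.5360)
q' = (0.7917, -0.6063, -0.0716, -0.0244)
v' = (-2.0040, -1.0920, 1.7792)
ω' = (0.7268, -0.6179, -0.2728)

ω×(Iω) gyroscopic = (-0.0036, 0.0096, -0.0288)
α = I⁻¹(τ − ω×Iω) = (-3.6600, -0.8960, 1.3600)
ω' = ω + α·dt = (0.7268, -0.6179, -0.2728)
2q̇ = q⊗(0,ω) = (0.4433642, 0.6334882, -0.6771597, 0.1832360)
q + ½dt·q⊗(0,ω), renormalized = (0.7917, -0.6063, -0.0716, -0.0244)
p + v·dt = (2.1600, -1.3220, 2.5360)
new velocity v' = (-2.0040, -1.0920, 1.7792)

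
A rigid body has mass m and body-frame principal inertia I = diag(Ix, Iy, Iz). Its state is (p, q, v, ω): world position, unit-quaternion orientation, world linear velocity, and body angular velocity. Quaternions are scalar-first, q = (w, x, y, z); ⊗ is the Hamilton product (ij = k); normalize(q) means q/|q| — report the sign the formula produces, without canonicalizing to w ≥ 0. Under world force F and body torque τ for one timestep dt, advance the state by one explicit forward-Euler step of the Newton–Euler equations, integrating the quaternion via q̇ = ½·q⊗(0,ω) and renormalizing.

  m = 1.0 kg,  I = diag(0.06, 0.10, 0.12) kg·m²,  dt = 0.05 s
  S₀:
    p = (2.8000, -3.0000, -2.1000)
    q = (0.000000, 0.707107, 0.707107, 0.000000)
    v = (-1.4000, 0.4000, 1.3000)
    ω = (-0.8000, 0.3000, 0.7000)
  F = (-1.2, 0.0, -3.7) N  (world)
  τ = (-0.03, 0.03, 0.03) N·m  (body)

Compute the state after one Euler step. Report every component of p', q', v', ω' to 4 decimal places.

a = (-1.2000, 0.0000, -3.7000)
p' = p + v·dt = (2.7300, -2.9800, -2.0350)
new velocity v' = (-1.4600, 0.4000, 1.1150)
(τ − ω×Iω)/I = (-0.5700, -0.0360, 0.3300)
ω + α·dt = (-0.8285, 0.2982, 0.7165)
2q̇ = q⊗(0,ω) = (0.3535535, 0.4949749, -0.4949749, 0.7778177)
updated quaternion q' = (0.0088, 0.7192, 0.6945, 0.0194)

p' = (2.7300, -2.9800, -2.0350)
q' = (0.0088, 0.7192, 0.6945, 0.0194)
v' = (-1.4600, 0.4000, 1.1150)
ω' = (-0.8285, 0.2982, 0.7165)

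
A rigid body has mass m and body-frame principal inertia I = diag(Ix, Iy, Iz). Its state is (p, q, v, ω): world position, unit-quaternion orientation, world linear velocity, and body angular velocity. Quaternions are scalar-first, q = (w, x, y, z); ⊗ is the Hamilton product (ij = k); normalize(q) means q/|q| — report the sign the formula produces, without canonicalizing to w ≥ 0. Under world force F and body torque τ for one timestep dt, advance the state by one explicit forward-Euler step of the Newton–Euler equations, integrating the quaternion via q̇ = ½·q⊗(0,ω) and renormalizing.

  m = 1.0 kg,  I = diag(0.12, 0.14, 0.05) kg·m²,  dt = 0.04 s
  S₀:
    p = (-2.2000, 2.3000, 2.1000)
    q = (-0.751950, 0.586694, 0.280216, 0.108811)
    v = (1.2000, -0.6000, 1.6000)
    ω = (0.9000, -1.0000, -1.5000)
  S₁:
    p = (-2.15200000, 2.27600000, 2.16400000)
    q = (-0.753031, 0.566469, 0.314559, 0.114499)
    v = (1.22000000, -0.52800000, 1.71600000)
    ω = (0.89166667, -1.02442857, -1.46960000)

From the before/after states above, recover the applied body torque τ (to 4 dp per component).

τ = (-0.1600, -0.1800, 0.0200)

rate change Δω = (-0.00833333, -0.02442857, 0.03040000)
precession coupling = (-0.1350, -0.0945, -0.0180)
applied torque τ = (-0.1600, -0.1800, 0.0200)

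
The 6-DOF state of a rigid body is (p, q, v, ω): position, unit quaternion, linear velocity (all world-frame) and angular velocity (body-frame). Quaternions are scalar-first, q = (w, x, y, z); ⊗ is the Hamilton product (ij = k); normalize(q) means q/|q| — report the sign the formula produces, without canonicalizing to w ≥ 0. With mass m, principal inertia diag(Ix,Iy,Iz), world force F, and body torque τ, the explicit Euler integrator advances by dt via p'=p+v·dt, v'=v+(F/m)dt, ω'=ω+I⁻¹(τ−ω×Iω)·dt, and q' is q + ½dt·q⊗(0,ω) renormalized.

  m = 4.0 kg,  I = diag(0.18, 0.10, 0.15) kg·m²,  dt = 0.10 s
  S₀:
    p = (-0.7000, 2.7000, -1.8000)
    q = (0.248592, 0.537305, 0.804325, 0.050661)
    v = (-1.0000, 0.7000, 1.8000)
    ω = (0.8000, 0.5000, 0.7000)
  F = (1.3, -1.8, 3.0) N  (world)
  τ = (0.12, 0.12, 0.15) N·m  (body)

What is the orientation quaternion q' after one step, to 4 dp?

q⊗(0,ω) = (-0.8674692, 0.7365706, -0.2112887, -0.2007931)
q' = normalize(q + ½dt·q⊗(0,ω)) = (0.2049, 0.5731, 0.7924, 0.0406)

q' = (0.2049, 0.5731, 0.7924, 0.0406)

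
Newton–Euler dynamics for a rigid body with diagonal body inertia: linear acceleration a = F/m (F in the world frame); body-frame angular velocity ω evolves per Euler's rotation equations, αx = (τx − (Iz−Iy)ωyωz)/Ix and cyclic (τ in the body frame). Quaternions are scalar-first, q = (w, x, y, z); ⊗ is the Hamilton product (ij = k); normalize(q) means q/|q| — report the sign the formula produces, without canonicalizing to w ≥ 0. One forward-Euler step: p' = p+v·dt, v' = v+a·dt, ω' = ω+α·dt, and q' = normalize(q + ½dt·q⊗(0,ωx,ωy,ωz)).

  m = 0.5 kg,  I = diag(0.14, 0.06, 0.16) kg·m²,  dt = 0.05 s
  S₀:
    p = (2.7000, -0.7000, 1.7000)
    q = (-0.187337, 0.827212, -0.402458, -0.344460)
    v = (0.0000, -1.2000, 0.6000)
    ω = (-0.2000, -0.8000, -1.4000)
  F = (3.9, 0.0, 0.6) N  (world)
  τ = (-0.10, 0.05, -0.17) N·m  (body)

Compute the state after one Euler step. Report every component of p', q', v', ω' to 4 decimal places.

p' = (2.7000, -0.7600, 1.7300)
q' = (-0.2031, 0.8347, -0.3677, -0.3562)
v' = (0.3900, -1.2000, 0.6600)
ω' = (-0.2757, -0.7537, -1.4491)

gyro term ω×Iω = (0.1120, -0.0056, -0.0128)
angular accel α = (-1.5143, 0.9267, -0.9825)
new body rate ω' = (-0.2757, -0.7537, -1.4491)
Hamilton product q⊗(0,ω) = (-0.6387680, 0.3253406, 1.3768584, -0.4799894)
q' = normalize(q + ½dt·q⊗(0,ω)) = (-0.2031, 0.8347, -0.3677, -0.3562)
p' = p + v·dt = (2.7000, -0.7600, 1.7300)
v' = v + a·dt = (0.3900, -1.2000, 0.6600)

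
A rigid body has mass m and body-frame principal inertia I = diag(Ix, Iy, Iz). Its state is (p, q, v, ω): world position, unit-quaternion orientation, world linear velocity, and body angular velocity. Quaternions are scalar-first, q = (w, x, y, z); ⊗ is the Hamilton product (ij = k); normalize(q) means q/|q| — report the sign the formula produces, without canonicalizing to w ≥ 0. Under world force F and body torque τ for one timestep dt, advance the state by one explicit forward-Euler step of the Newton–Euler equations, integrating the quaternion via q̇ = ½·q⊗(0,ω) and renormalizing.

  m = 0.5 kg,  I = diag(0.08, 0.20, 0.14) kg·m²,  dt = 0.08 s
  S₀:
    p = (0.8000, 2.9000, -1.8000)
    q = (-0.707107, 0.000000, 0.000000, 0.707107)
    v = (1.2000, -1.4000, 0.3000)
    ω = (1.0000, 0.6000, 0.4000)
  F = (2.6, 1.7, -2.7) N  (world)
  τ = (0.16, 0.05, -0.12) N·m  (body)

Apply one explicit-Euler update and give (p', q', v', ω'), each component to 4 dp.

p' = (0.8960, 2.7880, -1.7760)
q' = (-0.7175, -0.0452, 0.0113, 0.6949)
v' = (1.6160, -1.1280, -0.1320)
ω' = (1.1744, 0.6296, 0.2903)

a = (5.2000, 3.4000, -5.4000)
p' = p + v·dt = (0.8960, 2.7880, -1.7760)
v' = v + a·dt = (1.6160, -1.1280, -0.1320)
precession coupling ω×(Iω) = (-0.0144, -0.0240, 0.0720)
α = I⁻¹(τ − ω×Iω) = (2.1800, 0.3700, -1.3714)
ω + α·dt = (1.1744, 0.6296, 0.2903)
q⊗(0,ω) = (-0.2828428, -1.1313712, 0.2828428, -0.2828428)
q' = normalize(q + ½dt·q⊗(0,ω)) = (-0.7175, -0.0452, 0.0113, 0.6949)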